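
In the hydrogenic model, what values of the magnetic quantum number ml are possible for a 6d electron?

The 6d subshell has l = 2, and ml takes every integer from −l to +l. With l = 2 that gives the 5 values -2, -1, 0, 1, 2.

-2, -1, 0, 1, 2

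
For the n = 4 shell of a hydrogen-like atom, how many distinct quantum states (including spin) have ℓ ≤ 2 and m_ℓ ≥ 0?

The (ℓ, m_ℓ) pairs meeting ℓ ≤ 2 and m_ℓ ≥ 0 give: ℓ=0 → 1; ℓ=1 → 2; ℓ=2 → 3.
Orbitals: 1 + 2 + 3 = 6. Each orbital carries two spin states, so 6 × 2 = 12 states.

12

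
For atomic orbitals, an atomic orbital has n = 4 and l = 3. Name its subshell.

l = 3 corresponds to the letter 'f', so the subshell is 4f.

4f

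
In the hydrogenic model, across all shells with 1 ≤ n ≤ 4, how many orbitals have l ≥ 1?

26

Work shell by shell — for each n, count the (l, m_l) pairs that satisfy l ≥ 1:
n=2 → 3; n=3 → 8; n=4 → 15.
Total orbitals: 3 + 8 + 15 = 26.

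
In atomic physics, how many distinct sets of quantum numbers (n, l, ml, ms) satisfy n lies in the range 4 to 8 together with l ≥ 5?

Work shell by shell — for each n, count the (l, ml) pairs that satisfy l ≥ 5:
n=6 → 11; n=7 → 24; n=8 → 39.
Orbitals: 11 + 24 + 39 = 74. Including both spin states (ms = ±1/2) gives 2 × 74 = 148 states.

148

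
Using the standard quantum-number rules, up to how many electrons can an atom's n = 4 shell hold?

32

A shell holds 2n² electrons: 2 × 4² = 2 × 16 = 32.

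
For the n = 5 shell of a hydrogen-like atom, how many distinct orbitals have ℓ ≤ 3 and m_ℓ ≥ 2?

With n = 5 the allowed ℓ are 0, 1, …, 4.
The (ℓ, m_ℓ) pairs meeting ℓ ≤ 3 and m_ℓ ≥ 2 give: ℓ=2 → 1; ℓ=3 → 2.
Total orbitals: 1 + 2 = 3.

3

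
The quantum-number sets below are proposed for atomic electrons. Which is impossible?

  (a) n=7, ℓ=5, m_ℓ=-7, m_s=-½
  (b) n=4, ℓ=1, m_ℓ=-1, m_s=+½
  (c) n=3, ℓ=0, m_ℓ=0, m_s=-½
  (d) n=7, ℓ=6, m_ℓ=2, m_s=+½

(a)

(a) has |m_ℓ| = 7 > ℓ = 5, violating −ℓ ≤ m_ℓ ≤ ℓ.
The remaining sets (b), (c), (d) satisfy all four rules.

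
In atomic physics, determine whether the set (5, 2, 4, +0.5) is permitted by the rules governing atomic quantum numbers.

The magnetic quantum number must satisfy −l ≤ ml ≤ l. With l = 2, ml can only be -2, -1, 0, 1, 2, so ml = 4 is forbidden.

Not allowed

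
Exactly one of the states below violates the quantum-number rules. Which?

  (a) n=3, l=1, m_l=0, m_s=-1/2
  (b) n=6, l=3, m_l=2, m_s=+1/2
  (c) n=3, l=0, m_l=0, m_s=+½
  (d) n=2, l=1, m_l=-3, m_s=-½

(d) has |m_l| = 3 > l = 1, violating −l ≤ m_l ≤ l.
The remaining sets (a), (b), (c) satisfy all four rules.

(d)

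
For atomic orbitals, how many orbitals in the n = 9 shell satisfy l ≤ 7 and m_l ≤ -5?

With n = 9 the allowed l are 0, 1, …, 8.
Per l-value: l=5 → 1; l=6 → 2; l=7 → 3.
Total orbitals: 1 + 2 + 3 = 6.

6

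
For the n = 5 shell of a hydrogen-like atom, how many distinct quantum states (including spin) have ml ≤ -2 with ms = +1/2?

The n = 5 shell has l = 0 through 4; check each.
Orbitals with ml ≤ -2, by l: l=2 → 1; l=3 → 2; l=4 → 3.
Orbitals: 1 + 2 + 3 = 6. With ms fixed to a single value there is one state per orbital, giving 6 states.

6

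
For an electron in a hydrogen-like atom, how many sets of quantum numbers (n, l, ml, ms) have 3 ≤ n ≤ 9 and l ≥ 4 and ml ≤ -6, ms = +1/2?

Count contributing orbitals for each principal shell:
n=7 → 1; n=8 → 3; n=9 → 6.
Orbitals: 1 + 3 + 6 = 10. With ms fixed to +1/2 there is one state per orbital, so 10 states.

10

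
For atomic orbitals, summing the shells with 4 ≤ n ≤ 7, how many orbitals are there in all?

126

Shell n has n² orbitals: 4²=16 + 5²=25 + 6²=36 + 7²=49 = 126 orbitals.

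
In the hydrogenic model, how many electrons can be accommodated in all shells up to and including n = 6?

182

Total orbitals = 1² + 2² + 3² + 4² + 5² + 6² = 91. Doubling for spin gives 182 electrons.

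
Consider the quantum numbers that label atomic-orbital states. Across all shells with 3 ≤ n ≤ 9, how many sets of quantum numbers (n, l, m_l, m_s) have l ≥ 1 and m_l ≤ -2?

Work shell by shell — for each n, count the (l, m_l) pairs that satisfy l ≥ 1 and m_l ≤ -2:
n=3 → 1; n=4 → 3; n=5 → 6; n=6 → 10; n=7 → 15; n=8 → 21; n=9 → 28.
Orbitals: 1 + 3 + 6 + 10 + 15 + 21 + 28 = 84. Including both spin states (m_s = ±1/2) gives 2 × 84 = 168 states.

168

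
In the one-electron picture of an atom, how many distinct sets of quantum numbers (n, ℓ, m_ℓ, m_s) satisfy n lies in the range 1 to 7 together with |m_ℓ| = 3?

Per-shell orbital counts meeting the constraint:
n=4 → 2; n=5 → 4; n=6 → 6; n=7 → 8.
Orbitals: 2 + 4 + 6 + 8 = 20. Including both spin states (m_s = ±1/2) gives 2 × 20 = 40 states.

40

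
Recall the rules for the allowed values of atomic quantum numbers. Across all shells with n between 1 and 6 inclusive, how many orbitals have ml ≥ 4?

4

Per-shell orbital counts meeting the constraint:
n=5 → 1; n=6 → 3.
Total orbitals: 1 + 3 = 4.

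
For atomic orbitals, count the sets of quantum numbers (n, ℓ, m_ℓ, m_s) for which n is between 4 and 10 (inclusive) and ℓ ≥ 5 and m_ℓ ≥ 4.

100

Count contributing orbitals for each principal shell:
n=6 → 2; n=7 → 5; n=8 → 9; n=9 → 14; n=10 → 20.
Orbitals: 2 + 5 + 9 + 14 + 20 = 50. Including both spin states (m_s = ±1/2) gives 2 × 50 = 100 states.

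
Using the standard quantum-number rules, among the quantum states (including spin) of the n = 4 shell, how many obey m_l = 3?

For n = 4, l ranges over 0 … 3.
The (l, m_l) pairs meeting m_l = 3 give: l=3 → 1.
Orbitals: 1. Each orbital carries two spin states, so 1 × 2 = 2 states.

2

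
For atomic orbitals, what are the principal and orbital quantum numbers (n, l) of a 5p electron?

The leading integer gives n = 5; the letter 'p' means l = 1.

n = 5, l = 1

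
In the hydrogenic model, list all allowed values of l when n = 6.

l is an integer with 0 ≤ l ≤ n−1, so for n = 6: l = 0, 1, 2, 3, 4, 5.

0, 1, 2, 3, 4, 5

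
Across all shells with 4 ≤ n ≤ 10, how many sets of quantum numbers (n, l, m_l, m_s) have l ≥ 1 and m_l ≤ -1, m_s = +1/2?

161

Per-shell orbital counts meeting the constraint:
n=4 → 6; n=5 → 10; n=6 → 15; n=7 → 21; n=8 → 28; n=9 → 36; n=10 → 45.
Orbitals: 6 + 10 + 15 + 21 + 28 + 36 + 45 = 161. With m_s fixed to +1/2 there is one state per orbital, so 161 states.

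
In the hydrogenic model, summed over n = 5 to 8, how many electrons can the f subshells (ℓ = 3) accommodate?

An f subshell (ℓ = 3) exists for every n ≥ 4, so shells n = 5, 6, 7, 8 each contribute one — 4 subshells.
Since each f subshell holds 2(2·3+1) = 14 electrons, the total is 4 × 14 = 56.

56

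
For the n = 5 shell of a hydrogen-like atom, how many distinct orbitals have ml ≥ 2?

6

With n = 5 the allowed l are 0, 1, …, 4.
Per l-value: l=2 → 1; l=3 → 2; l=4 → 3.
Total orbitals: 1 + 2 + 3 = 6.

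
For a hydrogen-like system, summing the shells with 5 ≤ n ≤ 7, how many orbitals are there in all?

110

Shell n has n² orbitals: 5²=25 + 6²=36 + 7²=49 = 110 orbitals.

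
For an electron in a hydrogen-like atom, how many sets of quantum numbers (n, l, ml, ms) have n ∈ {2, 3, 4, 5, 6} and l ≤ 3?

122

Go shell by shell, enumerating (l, ml) with l ≤ 3:
n=2 → 4; n=3 → 9; n=4 → 16; n=5 → 16; n=6 → 16.
Orbitals: 4 + 9 + 16 + 16 + 16 = 61. Including both spin states (ms = ±1/2) gives 2 × 61 = 122 states.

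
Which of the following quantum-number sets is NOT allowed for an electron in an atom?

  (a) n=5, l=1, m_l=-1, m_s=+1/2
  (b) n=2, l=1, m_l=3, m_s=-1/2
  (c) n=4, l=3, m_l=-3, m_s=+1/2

(b)

(b) has |m_l| = 3 > l = 1, violating −l ≤ m_l ≤ l.
The remaining sets (a), (c) satisfy all four rules.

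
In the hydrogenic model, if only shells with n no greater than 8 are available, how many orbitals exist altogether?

Total orbitals = 1² + 2² + 3² + 4² + 5² + 6² + 7² + 8² = 204.

204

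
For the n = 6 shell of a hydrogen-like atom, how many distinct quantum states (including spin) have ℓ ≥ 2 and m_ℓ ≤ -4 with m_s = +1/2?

3

Per ℓ-value: ℓ=4 → 1; ℓ=5 → 2.
Orbitals: 1 + 2 = 3. With m_s fixed to a single value there is one state per orbital, giving 3 states.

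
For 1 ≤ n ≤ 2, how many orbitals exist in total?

Total orbitals = 1² + 2² = 5.

5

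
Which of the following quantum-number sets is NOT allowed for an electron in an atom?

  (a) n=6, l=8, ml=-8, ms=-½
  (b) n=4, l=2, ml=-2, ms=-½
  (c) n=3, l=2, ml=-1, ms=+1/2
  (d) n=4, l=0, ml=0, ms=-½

(a)

(a) has l = 8 ≥ n = 6, violating 0 ≤ l ≤ n−1.
The remaining sets (b), (c), (d) satisfy all four rules.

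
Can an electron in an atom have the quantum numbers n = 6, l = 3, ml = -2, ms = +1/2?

n = 6 is a positive integer. l = 3 satisfies 0 ≤ l ≤ n−1 = 5. ml = -2 lies in the range −l … +l (here −3 … 3). ms = +1/2 is one of ±1/2.
All four constraints are satisfied.

Allowed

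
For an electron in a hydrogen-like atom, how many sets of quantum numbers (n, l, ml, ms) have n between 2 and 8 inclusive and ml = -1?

For each n in the range, tally the orbitals obeying ml = -1:
n=2 → 1; n=3 → 2; n=4 → 3; n=5 → 4; n=6 → 5; n=7 → 6; n=8 → 7.
Orbitals: 1 + 2 + 3 + 4 + 5 + 6 + 7 = 28. Including both spin states (ms = ±1/2) gives 2 × 28 = 56 states.

56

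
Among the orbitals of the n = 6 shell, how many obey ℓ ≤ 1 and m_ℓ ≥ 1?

1

With n = 6 the allowed ℓ are 0, 1, …, 5.
Contributions: ℓ=1 → 1.
Total orbitals: 1.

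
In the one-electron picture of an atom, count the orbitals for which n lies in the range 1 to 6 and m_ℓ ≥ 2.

20

Go shell by shell, enumerating (ℓ, m_ℓ) with m_ℓ ≥ 2:
n=3 → 1; n=4 → 3; n=5 → 6; n=6 → 10.
Total orbitals: 1 + 3 + 6 + 10 = 20.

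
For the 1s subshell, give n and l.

The leading integer gives n = 1; the letter 's' means l = 0.

n = 1, l = 0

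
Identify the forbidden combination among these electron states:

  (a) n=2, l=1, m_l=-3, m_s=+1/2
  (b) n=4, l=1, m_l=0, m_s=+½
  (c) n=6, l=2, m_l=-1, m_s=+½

(a)

(a) has |m_l| = 3 > l = 1, violating −l ≤ m_l ≤ l.
The remaining sets (b), (c) satisfy all four rules.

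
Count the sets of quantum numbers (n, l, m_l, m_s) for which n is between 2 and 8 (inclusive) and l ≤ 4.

258

Go shell by shell, enumerating (l, m_l) with l ≤ 4:
n=2 → 4; n=3 → 9; n=4 → 16; n=5 → 25; n=6 → 25; n=7 → 25; n=8 → 25.
Orbitals: 4 + 9 + 16 + 25 + 25 + 25 + 25 = 129. Including both spin states (m_s = ±1/2) gives 2 × 129 = 258 states.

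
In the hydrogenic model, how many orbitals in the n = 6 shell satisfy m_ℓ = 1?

5

For n = 6, ℓ ranges over 0 … 5.
Per ℓ-value: ℓ=1 → 1; ℓ=2 → 1; ℓ=3 → 1; ℓ=4 → 1; ℓ=5 → 1.
Total orbitals: 1 + 1 + 1 + 1 + 1 = 5.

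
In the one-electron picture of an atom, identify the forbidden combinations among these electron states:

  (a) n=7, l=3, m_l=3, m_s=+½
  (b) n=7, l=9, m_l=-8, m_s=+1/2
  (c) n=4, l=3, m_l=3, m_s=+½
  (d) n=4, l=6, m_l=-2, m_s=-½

(b) has l = 9 ≥ n = 7, violating 0 ≤ l ≤ n−1.
(d) has l = 6 ≥ n = 4, violating 0 ≤ l ≤ n−1.
The remaining sets (a), (c) satisfy all four rules.

(b) and (d)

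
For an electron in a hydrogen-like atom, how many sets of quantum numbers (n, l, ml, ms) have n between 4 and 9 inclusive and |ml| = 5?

40

Work shell by shell — for each n, count the (l, ml) pairs that satisfy |ml| = 5:
n=6 → 2; n=7 → 4; n=8 → 6; n=9 → 8.
Orbitals: 2 + 4 + 6 + 8 = 20. Including both spin states (ms = ±1/2) gives 2 × 20 = 40 states.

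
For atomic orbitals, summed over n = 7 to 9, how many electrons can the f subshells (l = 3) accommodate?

42

An f subshell (l = 3) exists for every n ≥ 4, so shells n = 7, 8, 9 each contribute one — 3 subshells.
Since each f subshell holds 2(2·3+1) = 14 electrons, the total is 3 × 14 = 42.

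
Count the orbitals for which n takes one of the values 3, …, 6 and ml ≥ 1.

For each n in the range, tally the orbitals obeying ml ≥ 1:
n=3 → 3; n=4 → 6; n=5 → 10; n=6 → 15.
Total orbitals: 3 + 6 + 10 + 15 = 34.

34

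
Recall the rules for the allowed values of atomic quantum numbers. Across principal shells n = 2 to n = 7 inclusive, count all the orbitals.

Shell n has n² orbitals: 2²=4 + 3²=9 + 4²=16 + 5²=25 + 6²=36 + 7²=49 = 139 orbitals.

139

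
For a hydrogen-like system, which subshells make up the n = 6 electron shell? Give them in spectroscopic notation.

For n = 6, l runs from 0 to 5. In spectroscopic notation l = 0,1,2,… ↔ s,p,d,f,g,h,i, so the subshells are 6s, 6p, 6d, 6f, 6g, 6h.

6s, 6p, 6d, 6f, 6g, 6h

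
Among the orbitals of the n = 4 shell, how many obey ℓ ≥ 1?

15

The n = 4 shell has ℓ = 0 through 3; check each.
Per ℓ-value: ℓ=1 → 3; ℓ=2 → 5; ℓ=3 → 7.
Total orbitals: 3 + 5 + 7 = 15.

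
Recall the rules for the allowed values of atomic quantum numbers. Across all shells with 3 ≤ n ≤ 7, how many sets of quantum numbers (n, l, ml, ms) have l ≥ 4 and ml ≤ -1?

Go shell by shell, enumerating (l, ml) with l ≥ 4 and ml ≤ -1:
n=5 → 4; n=6 → 9; n=7 → 15.
Orbitals: 4 + 9 + 15 = 28. Including both spin states (ms = ±1/2) gives 2 × 28 = 56 states.

56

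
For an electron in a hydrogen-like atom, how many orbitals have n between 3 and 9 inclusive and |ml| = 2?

Work shell by shell — for each n, count the (l, ml) pairs that satisfy |ml| = 2:
n=3 → 2; n=4 → 4; n=5 → 6; n=6 → 8; n=7 → 10; n=8 → 12; n=9 → 14.
Total orbitals: 2 + 4 + 6 + 8 + 10 + 12 + 14 = 56.

56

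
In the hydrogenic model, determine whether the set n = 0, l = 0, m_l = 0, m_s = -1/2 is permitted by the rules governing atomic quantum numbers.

The principal quantum number must be a positive integer (n ≥ 1), but here n = 0.

No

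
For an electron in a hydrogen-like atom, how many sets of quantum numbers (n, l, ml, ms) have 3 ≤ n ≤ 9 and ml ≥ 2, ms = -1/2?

Count contributing orbitals for each principal shell:
n=3 → 1; n=4 → 3; n=5 → 6; n=6 → 10; n=7 → 15; n=8 → 21; n=9 → 28.
Orbitals: 1 + 3 + 6 + 10 + 15 + 21 + 28 = 84. With ms fixed to -1/2 there is one state per orbital, so 84 states.

84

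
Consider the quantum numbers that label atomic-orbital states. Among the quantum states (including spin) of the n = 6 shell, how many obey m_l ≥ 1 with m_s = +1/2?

For n = 6, l ranges over 0 … 5.
Orbitals with m_l ≥ 1, by l: l=1 → 1; l=2 → 2; l=3 → 3; l=4 → 4; l=5 → 5.
Orbitals: 1 + 2 + 3 + 4 + 5 = 15. With m_s fixed to a single value there is one state per orbital, giving 15 states.

15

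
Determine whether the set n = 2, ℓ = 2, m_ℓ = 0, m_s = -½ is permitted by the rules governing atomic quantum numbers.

The orbital quantum number must satisfy 0 ≤ ℓ ≤ n−1. With n = 2 the allowed ℓ values are 0, 1, so ℓ = 2 is out of range.

Invalid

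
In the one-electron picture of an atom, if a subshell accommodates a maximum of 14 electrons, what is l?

2(2l+1) = 14 ⇒ 2l+1 = 7 ⇒ l = 3.

l = 3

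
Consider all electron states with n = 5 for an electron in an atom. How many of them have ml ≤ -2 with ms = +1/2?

6

The n = 5 shell has l = 0 through 4; check each.
Contributions: l=2 → 1; l=3 → 2; l=4 → 3.
Orbitals: 1 + 2 + 3 = 6. With ms fixed to a single value there is one state per orbital, giving 6 states.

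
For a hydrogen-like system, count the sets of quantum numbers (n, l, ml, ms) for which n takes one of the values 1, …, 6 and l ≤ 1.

42

Treat each shell separately and count matching orbitals:
n=1 → 1; n=2 → 4; n=3 → 4; n=4 → 4; n=5 → 4; n=6 → 4.
Orbitals: 1 + 4 + 4 + 4 + 4 + 4 = 21. Including both spin states (ms = ±1/2) gives 2 × 21 = 42 states.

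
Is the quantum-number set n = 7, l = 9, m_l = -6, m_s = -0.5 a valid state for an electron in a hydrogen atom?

No

The orbital quantum number must satisfy 0 ≤ l ≤ n−1. With n = 7 the allowed l values are 0, 1, 2, 3, 4, 5, 6, so l = 9 is out of range.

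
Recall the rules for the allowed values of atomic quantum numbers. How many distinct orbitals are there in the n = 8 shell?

The n = 8 shell contains n² = 8² = 64 orbitals.

64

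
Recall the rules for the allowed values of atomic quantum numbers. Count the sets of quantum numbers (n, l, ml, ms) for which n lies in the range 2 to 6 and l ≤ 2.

Go shell by shell, enumerating (l, ml) with l ≤ 2:
n=2 → 4; n=3 → 9; n=4 → 9; n=5 → 9; n=6 → 9.
Orbitals: 4 + 9 + 9 + 9 + 9 = 40. Including both spin states (ms = ±1/2) gives 2 × 40 = 80 states.

80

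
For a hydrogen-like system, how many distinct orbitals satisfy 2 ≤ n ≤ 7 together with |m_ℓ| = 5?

Per-shell orbital counts meeting the constraint:
n=6 → 2; n=7 → 4.
Total orbitals: 2 + 4 = 6.

6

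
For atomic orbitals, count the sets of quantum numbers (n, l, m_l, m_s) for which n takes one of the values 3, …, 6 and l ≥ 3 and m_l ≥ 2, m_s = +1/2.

16

Work shell by shell — for each n, count the (l, m_l) pairs that satisfy l ≥ 3 and m_l ≥ 2:
n=4 → 2; n=5 → 5; n=6 → 9.
Orbitals: 2 + 5 + 9 = 16. With m_s fixed to +1/2 there is one state per orbital, so 16 states.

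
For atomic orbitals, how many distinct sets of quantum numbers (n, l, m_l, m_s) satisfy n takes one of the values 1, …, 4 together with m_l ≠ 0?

Treat each shell separately and count matching orbitals:
n=2 → 2; n=3 → 6; n=4 → 12.
Orbitals: 2 + 6 + 12 = 20. Including both spin states (m_s = ±1/2) gives 2 × 20 = 40 states.

40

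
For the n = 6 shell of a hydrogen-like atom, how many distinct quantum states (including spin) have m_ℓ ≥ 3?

Go through ℓ = 0, …, 5 (the values permitted for n = 6).
Contributions: ℓ=3 → 1; ℓ=4 → 2; ℓ=5 → 3.
Orbitals: 1 + 2 + 3 = 6. Each orbital carries two spin states, so 6 × 2 = 12 states.

12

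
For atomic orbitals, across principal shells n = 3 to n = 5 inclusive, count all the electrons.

100

Shell n has n² orbitals: 3²=9 + 4²=16 + 5²=25 = 50 orbitals.
Two spin states per orbital: 2 × 50 = 100 electrons.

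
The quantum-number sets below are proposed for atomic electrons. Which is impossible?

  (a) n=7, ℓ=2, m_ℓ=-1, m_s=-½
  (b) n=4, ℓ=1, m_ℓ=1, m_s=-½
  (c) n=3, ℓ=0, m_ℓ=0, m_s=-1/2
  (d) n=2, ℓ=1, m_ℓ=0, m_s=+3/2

(d) has m_s = +3/2, but an electron's spin must be ±1/2.
The remaining sets (a), (b), (c) satisfy all four rules.

(d)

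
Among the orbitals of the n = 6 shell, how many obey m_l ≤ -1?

For n = 6, l ranges over 0 … 5.
Per l-value: l=1 → 1; l=2 → 2; l=3 → 3; l=4 → 4; l=5 → 5.
Total orbitals: 1 + 2 + 3 + 4 + 5 = 15.

15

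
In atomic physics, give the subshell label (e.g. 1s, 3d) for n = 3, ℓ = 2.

3d

ℓ = 2 corresponds to the letter 'd', so the subshell is 3d.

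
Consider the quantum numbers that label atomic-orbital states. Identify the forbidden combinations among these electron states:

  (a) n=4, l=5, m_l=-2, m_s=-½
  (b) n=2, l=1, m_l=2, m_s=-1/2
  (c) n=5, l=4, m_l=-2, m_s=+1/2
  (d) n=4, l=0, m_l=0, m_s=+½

(a) has l = 5 ≥ n = 4, violating 0 ≤ l ≤ n−1.
(b) has |m_l| = 2 > l = 1, violating −l ≤ m_l ≤ l.
The remaining sets (c), (d) satisfy all four rules.

(a) and (b)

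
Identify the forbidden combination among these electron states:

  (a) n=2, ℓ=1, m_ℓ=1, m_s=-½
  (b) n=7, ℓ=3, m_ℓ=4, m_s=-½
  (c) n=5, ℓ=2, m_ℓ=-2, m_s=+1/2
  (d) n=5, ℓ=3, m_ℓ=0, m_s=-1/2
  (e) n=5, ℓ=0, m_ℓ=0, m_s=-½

(b)

(b) has |m_ℓ| = 4 > ℓ = 3, violating −ℓ ≤ m_ℓ ≤ ℓ.
The remaining sets (a), (c), (d), (e) satisfy all four rules.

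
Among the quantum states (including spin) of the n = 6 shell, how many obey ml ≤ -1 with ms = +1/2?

15

Go through l = 0, …, 5 (the values permitted for n = 6).
The (l, ml) pairs meeting ml ≤ -1 give: l=1 → 1; l=2 → 2; l=3 → 3; l=4 → 4; l=5 → 5.
Orbitals: 1 + 2 + 3 + 4 + 5 = 15. With ms fixed to a single value there is one state per orbital, giving 15 states.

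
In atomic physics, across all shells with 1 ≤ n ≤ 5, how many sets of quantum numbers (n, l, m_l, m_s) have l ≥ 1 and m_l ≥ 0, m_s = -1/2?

30

Count contributing orbitals for each principal shell:
n=2 → 2; n=3 → 5; n=4 → 9; n=5 → 14.
Orbitals: 2 + 5 + 9 + 14 = 30. With m_s fixed to -1/2 there is one state per orbital, so 30 states.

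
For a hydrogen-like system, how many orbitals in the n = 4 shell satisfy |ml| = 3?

2

For n = 4, l ranges over 0 … 3.
Orbitals with |ml| = 3, by l: l=3 → 2.
Total orbitals: 2.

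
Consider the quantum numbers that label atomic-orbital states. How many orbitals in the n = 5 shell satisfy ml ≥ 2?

6

For n = 5, l ranges over 0 … 4.
Per l-value: l=2 → 1; l=3 → 2; l=4 → 3.
Total orbitals: 1 + 2 + 3 = 6.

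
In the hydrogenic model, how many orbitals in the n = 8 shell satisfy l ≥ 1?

Per l-value: l=1 → 3; l=2 → 5; l=3 → 7; l=4 → 9; l=5 → 11; l=6 → 13; l=7 → 15.
Total orbitals: 3 + 5 + 7 + 9 + 11 + 13 + 15 = 63.

63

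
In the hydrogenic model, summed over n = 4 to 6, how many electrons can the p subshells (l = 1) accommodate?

A p subshell (l = 1) exists for every n ≥ 2, so shells n = 4, 5, 6 each contribute one — 3 subshells.
Since each p subshell holds 2(2·1+1) = 6 electrons, the total is 3 × 6 = 18.

18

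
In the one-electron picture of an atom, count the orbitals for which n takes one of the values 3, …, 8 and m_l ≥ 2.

Per-shell orbital counts meeting the constraint:
n=3 → 1; n=4 → 3; n=5 → 6; n=6 → 10; n=7 → 15; n=8 → 21.
Total orbitals: 1 + 3 + 6 + 10 + 15 + 21 = 56.

56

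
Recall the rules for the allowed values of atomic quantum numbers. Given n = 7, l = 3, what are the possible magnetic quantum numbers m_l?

-3, -2, -1, 0, 1, 2, 3

m_l takes every integer from −l to +l. With l = 3 that gives the 7 values -3, -2, -1, 0, 1, 2, 3.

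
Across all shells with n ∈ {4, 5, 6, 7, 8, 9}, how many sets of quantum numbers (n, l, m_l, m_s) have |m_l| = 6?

24

For each n in the range, tally the orbitals obeying |m_l| = 6:
n=7 → 2; n=8 → 4; n=9 → 6.
Orbitals: 2 + 4 + 6 = 12. Including both spin states (m_s = ±1/2) gives 2 × 12 = 24 states.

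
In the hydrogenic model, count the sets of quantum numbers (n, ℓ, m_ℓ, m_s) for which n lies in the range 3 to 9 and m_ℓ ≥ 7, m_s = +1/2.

4

Go shell by shell, enumerating (ℓ, m_ℓ) with m_ℓ ≥ 7:
n=8 → 1; n=9 → 3.
Orbitals: 1 + 3 = 4. With m_s fixed to +1/2 there is one state per orbital, so 4 states.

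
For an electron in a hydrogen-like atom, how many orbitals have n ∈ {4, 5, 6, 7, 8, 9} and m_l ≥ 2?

Work shell by shell — for each n, count the (l, m_l) pairs that satisfy m_l ≥ 2:
n=4 → 3; n=5 → 6; n=6 → 10; n=7 → 15; n=8 → 21; n=9 → 28.
Total orbitals: 3 + 6 + 10 + 15 + 21 + 28 = 83.

83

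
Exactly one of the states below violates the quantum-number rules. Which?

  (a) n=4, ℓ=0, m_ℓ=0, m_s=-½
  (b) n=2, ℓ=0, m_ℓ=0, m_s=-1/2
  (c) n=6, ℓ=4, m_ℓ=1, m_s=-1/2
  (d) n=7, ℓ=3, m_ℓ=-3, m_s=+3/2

(d)

(d) has m_s = +3/2, but an electron's spin must be ±1/2.
The remaining sets (a), (b), (c) satisfy all four rules.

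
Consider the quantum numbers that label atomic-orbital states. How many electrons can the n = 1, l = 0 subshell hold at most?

A subshell with l = 0 has 2l+1 = 1 orbital, each holding 2 electrons (spin ±1/2), so 1 × 2 = 2.

2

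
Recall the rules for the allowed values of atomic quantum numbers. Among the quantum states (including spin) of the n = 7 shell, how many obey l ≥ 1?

96

Contributions: l=1 → 3; l=2 → 5; l=3 → 7; l=4 → 9; l=5 → 11; l=6 → 13.
Orbitals: 3 + 5 + 7 + 9 + 11 + 13 = 48. Each orbital carries two spin states, so 48 × 2 = 96 states.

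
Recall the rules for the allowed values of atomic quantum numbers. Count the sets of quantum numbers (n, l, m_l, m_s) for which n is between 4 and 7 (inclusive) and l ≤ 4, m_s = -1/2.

For each n in the range, tally the orbitals obeying l ≤ 4:
n=4 → 16; n=5 → 25; n=6 → 25; n=7 → 25.
Orbitals: 16 + 25 + 25 + 25 = 91. With m_s fixed to -1/2 there is one state per orbital, so 91 states.

91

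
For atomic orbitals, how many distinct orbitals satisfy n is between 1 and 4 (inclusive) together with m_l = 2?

3

Go shell by shell, enumerating (l, m_l) with m_l = 2:
n=3 → 1; n=4 → 2.
Total orbitals: 1 + 2 = 3.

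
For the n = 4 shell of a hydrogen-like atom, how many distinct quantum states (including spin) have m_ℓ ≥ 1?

Orbitals with m_ℓ ≥ 1, by ℓ: ℓ=1 → 1; ℓ=2 → 2; ℓ=3 → 3.
Orbitals: 1 + 2 + 3 = 6. Each orbital carries two spin states, so 6 × 2 = 12 states.

12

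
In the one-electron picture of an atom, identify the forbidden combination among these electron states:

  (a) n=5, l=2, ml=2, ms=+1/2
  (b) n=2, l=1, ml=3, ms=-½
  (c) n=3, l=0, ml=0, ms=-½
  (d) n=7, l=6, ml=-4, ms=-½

(b) has |ml| = 3 > l = 1, violating −l ≤ ml ≤ l.
The remaining sets (a), (c), (d) satisfy all four rules.

(b)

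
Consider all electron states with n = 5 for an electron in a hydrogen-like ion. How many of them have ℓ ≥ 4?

The n = 5 shell has ℓ = 0 through 4; check each.
The (ℓ, m_ℓ) pairs meeting ℓ ≥ 4 give: ℓ=4 → 9.
Orbitals: 9. Each orbital carries two spin states, so 9 × 2 = 18 states.

18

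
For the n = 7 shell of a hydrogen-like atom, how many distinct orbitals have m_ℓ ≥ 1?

21

Per ℓ-value: ℓ=1 → 1; ℓ=2 → 2; ℓ=3 → 3; ℓ=4 → 4; ℓ=5 → 5; ℓ=6 → 6.
Total orbitals: 1 + 2 + 3 + 4 + 5 + 6 = 21.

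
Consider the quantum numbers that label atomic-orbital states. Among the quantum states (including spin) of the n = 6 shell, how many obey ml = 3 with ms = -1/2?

3

Per l-value: l=3 → 1; l=4 → 1; l=5 → 1.
Orbitals: 1 + 1 + 1 = 3. With ms fixed to a single value there is one state per orbital, giving 3 states.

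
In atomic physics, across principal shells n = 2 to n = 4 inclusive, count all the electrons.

58

Shell n has n² orbitals: 2²=4 + 3²=9 + 4²=16 = 29 orbitals.
Two spin states per orbital: 2 × 29 = 58 electrons.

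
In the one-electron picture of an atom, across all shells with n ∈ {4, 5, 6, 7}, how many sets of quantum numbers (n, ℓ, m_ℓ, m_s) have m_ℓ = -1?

36

Go shell by shell, enumerating (ℓ, m_ℓ) with m_ℓ = -1:
n=4 → 3; n=5 → 4; n=6 → 5; n=7 → 6.
Orbitals: 3 + 4 + 5 + 6 = 18. Including both spin states (m_s = ±1/2) gives 2 × 18 = 36 states.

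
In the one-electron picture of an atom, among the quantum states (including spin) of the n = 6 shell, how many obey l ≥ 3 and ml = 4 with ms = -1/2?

2

With n = 6 the allowed l are 0, 1, …, 5.
The (l, ml) pairs meeting l ≥ 3 and ml = 4 give: l=4 → 1; l=5 → 1.
Orbitals: 1 + 1 = 2. With ms fixed to a single value there is one state per orbital, giving 2 states.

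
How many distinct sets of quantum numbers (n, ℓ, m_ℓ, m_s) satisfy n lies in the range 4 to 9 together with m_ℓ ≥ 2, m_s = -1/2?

Work shell by shell — for each n, count the (ℓ, m_ℓ) pairs that satisfy m_ℓ ≥ 2:
n=4 → 3; n=5 → 6; n=6 → 10; n=7 → 15; n=8 → 21; n=9 → 28.
Orbitals: 3 + 6 + 10 + 15 + 21 + 28 = 83. With m_s fixed to -1/2 there is one state per orbital, so 83 states.

83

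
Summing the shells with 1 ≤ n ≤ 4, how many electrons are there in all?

60

Shell n has n² orbitals: 1²=1 + 2²=4 + 3²=9 + 4²=16 = 30 orbitals.
Two spin states per orbital: 2 × 30 = 60 electrons.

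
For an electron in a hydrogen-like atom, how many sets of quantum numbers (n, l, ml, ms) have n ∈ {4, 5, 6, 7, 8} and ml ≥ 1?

160

Treat each shell separately and count matching orbitals:
n=4 → 6; n=5 → 10; n=6 → 15; n=7 → 21; n=8 → 28.
Orbitals: 6 + 10 + 15 + 21 + 28 = 80. Including both spin states (ms = ±1/2) gives 2 × 80 = 160 states.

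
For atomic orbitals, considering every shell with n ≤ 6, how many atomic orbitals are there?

Total orbitals = 1² + 2² + 3² + 4² + 5² + 6² = 91.

91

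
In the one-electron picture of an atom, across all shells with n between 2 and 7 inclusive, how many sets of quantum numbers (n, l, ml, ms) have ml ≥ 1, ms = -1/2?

56

Treat each shell separately and count matching orbitals:
n=2 → 1; n=3 → 3; n=4 → 6; n=5 → 10; n=6 → 15; n=7 → 21.
Orbitals: 1 + 3 + 6 + 10 + 15 + 21 = 56. With ms fixed to -1/2 there is one state per orbital, so 56 states.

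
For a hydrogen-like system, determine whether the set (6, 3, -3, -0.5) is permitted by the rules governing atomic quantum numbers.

Yes

n = 6 is a positive integer. ℓ = 3 satisfies 0 ≤ ℓ ≤ n−1 = 5. m_ℓ = -3 lies in the range −ℓ … +ℓ (here −3 … 3). m_s = -1/2 is one of ±1/2.
All four constraints are satisfied.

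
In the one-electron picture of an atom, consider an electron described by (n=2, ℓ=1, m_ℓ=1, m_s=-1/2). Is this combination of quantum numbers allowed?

Valid

n = 2 is a positive integer. ℓ = 1 satisfies 0 ≤ ℓ ≤ n−1 = 1. m_ℓ = 1 lies in the range −ℓ … +ℓ (here −1 … 1). m_s = -1/2 is one of ±1/2.
All four constraints are satisfied.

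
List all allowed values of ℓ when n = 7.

0, 1, 2, 3, 4, 5, 6

ℓ is an integer with 0 ≤ ℓ ≤ n−1, so for n = 7: ℓ = 0, 1, 2, 3, 4, 5, 6.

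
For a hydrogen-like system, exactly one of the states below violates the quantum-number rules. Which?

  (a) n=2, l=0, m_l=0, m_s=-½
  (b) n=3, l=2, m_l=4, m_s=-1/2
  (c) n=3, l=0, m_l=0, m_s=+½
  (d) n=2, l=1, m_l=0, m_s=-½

(b) has |m_l| = 4 > l = 2, violating −l ≤ m_l ≤ l.
The remaining sets (a), (c), (d) satisfy all four rules.

(b)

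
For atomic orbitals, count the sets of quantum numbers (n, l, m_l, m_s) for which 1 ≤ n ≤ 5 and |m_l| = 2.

Work shell by shell — for each n, count the (l, m_l) pairs that satisfy |m_l| = 2:
n=3 → 2; n=4 → 4; n=5 → 6.
Orbitals: 2 + 4 + 6 = 12. Including both spin states (m_s = ±1/2) gives 2 × 12 = 24 states.

24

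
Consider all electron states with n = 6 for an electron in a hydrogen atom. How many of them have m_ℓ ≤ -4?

6

With n = 6 the allowed ℓ are 0, 1, …, 5.
The (ℓ, m_ℓ) pairs meeting m_ℓ ≤ -4 give: ℓ=4 → 1; ℓ=5 → 2.
Orbitals: 1 + 2 = 3. Each orbital carries two spin states, so 3 × 2 = 6 states.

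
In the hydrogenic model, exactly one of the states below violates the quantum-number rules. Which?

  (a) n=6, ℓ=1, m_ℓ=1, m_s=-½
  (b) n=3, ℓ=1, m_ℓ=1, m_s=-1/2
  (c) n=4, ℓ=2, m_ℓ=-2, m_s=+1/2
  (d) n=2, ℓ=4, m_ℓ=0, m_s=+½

(d) has ℓ = 4 ≥ n = 2, violating 0 ≤ ℓ ≤ n−1.
The remaining sets (a), (b), (c) satisfy all four rules.

(d)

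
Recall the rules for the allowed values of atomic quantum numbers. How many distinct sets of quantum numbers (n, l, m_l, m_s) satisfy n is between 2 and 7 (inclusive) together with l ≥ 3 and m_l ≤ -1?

Work shell by shell — for each n, count the (l, m_l) pairs that satisfy l ≥ 3 and m_l ≤ -1:
n=4 → 3; n=5 → 7; n=6 → 12; n=7 → 18.
Orbitals: 3 + 7 + 12 + 18 = 40. Including both spin states (m_s = ±1/2) gives 2 × 40 = 80 states.

80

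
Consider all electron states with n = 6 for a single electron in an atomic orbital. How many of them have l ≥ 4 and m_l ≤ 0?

Go through l = 0, …, 5 (the values permitted for n = 6).
The (l, m_l) pairs meeting l ≥ 4 and m_l ≤ 0 give: l=4 → 5; l=5 → 6.
Orbitals: 5 + 6 = 11. Each orbital carries two spin states, so 11 × 2 = 22 states.

22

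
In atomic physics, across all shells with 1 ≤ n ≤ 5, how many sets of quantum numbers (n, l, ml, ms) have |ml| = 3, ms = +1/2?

6

Work shell by shell — for each n, count the (l, ml) pairs that satisfy |ml| = 3:
n=4 → 2; n=5 → 4.
Orbitals: 2 + 4 = 6. With ms fixed to +1/2 there is one state per orbital, so 6 states.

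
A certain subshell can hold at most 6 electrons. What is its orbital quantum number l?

2(2l+1) = 6 ⇒ 2l+1 = 3 ⇒ l = 1.

l = 1 (p)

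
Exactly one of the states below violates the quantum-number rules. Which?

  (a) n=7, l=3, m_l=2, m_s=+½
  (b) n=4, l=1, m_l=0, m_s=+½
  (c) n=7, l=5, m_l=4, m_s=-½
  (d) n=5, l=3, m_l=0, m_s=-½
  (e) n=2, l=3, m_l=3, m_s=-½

(e) has l = 3 ≥ n = 2, violating 0 ≤ l ≤ n−1.
The remaining sets (a), (b), (c), (d) satisfy all four rules.

(e)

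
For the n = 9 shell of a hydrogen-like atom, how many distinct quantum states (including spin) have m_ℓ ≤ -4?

30

The n = 9 shell has ℓ = 0 through 8; check each.
Contributions: ℓ=4 → 1; ℓ=5 → 2; ℓ=6 → 3; ℓ=7 → 4; ℓ=8 → 5.
Orbitals: 1 + 2 + 3 + 4 + 5 = 15. Each orbital carries two spin states, so 15 × 2 = 30 states.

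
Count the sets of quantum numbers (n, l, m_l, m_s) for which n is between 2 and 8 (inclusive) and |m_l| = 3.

60

For each n in the range, tally the orbitals obeying |m_l| = 3:
n=4 → 2; n=5 → 4; n=6 → 6; n=7 → 8; n=8 → 10.
Orbitals: 2 + 4 + 6 + 8 + 10 = 30. Including both spin states (m_s = ±1/2) gives 2 × 30 = 60 states.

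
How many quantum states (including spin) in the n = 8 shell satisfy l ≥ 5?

Contributions: l=5 → 11; l=6 → 13; l=7 → 15.
Orbitals: 11 + 13 + 15 = 39. Each orbital carries two spin states, so 39 × 2 = 78 states.

78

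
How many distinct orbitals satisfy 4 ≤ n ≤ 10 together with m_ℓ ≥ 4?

Go shell by shell, enumerating (ℓ, m_ℓ) with m_ℓ ≥ 4:
n=5 → 1; n=6 → 3; n=7 → 6; n=8 → 10; n=9 → 15; n=10 → 21.
Total orbitals: 1 + 3 + 6 + 10 + 15 + 21 = 56.

56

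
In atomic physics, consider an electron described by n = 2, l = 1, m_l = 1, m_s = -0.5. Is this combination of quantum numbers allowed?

n = 2 is a positive integer. l = 1 satisfies 0 ≤ l ≤ n−1 = 1. m_l = 1 lies in the range −l … +l (here −1 … 1). m_s = -1/2 is one of ±1/2.
All four constraints are satisfied.

Yes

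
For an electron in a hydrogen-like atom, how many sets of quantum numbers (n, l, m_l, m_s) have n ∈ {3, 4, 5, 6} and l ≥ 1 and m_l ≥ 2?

Go shell by shell, enumerating (l, m_l) with l ≥ 1 and m_l ≥ 2:
n=3 → 1; n=4 → 3; n=5 → 6; n=6 → 10.
Orbitals: 1 + 3 + 6 + 10 = 20. Including both spin states (m_s = ±1/2) gives 2 × 20 = 40 states.

40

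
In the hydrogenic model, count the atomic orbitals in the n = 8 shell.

The n = 8 shell contains n² = 8² = 64 orbitals.

64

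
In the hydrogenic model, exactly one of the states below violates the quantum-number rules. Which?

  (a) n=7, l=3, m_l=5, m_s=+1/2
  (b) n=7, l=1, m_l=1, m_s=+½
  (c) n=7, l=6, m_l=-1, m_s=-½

(a) has |m_l| = 5 > l = 3, violating −l ≤ m_l ≤ l.
The remaining sets (b), (c) satisfy all four rules.

(a)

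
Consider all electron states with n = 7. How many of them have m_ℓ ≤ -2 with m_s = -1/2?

15

Go through ℓ = 0, …, 6 (the values permitted for n = 7).
The (ℓ, m_ℓ) pairs meeting m_ℓ ≤ -2 give: ℓ=2 → 1; ℓ=3 → 2; ℓ=4 → 3; ℓ=5 → 4; ℓ=6 → 5.
Orbitals: 1 + 2 + 3 + 4 + 5 = 15. With m_s fixed to a single value there is one state per orbital, giving 15 states.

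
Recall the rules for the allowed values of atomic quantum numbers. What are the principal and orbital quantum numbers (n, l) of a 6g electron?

n = 6, l = 4

The leading integer gives n = 6; the letter 'g' means l = 4.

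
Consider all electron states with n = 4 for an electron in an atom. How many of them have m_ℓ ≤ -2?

The n = 4 shell has ℓ = 0 through 3; check each.
The (ℓ, m_ℓ) pairs meeting m_ℓ ≤ -2 give: ℓ=2 → 1; ℓ=3 → 2.
Orbitals: 1 + 2 = 3. Each orbital carries two spin states, so 3 × 2 = 6 states.

6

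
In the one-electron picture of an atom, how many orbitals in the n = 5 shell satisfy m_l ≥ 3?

3

With n = 5 the allowed l are 0, 1, …, 4.
Per l-value: l=3 → 1; l=4 → 2.
Total orbitals: 1 + 2 = 3.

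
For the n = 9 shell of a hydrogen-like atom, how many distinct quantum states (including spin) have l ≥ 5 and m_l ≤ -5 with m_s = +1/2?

Per l-value: l=5 → 1; l=6 → 2; l=7 → 3; l=8 → 4.
Orbitals: 1 + 2 + 3 + 4 = 10. With m_s fixed to a single value there is one state per orbital, giving 10 states.

10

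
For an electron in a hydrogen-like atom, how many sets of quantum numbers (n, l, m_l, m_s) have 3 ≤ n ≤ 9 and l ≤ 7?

526

For each n in the range, tally the orbitals obeying l ≤ 7:
n=3 → 9; n=4 → 16; n=5 → 25; n=6 → 36; n=7 → 49; n=8 → 64; n=9 → 64.
Orbitals: 9 + 16 + 25 + 36 + 49 + 64 + 64 = 263. Including both spin states (m_s = ±1/2) gives 2 × 263 = 526 states.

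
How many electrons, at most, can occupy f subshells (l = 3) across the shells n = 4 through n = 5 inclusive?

28

An f subshell (l = 3) exists for every n ≥ 4, so shells n = 4, 5 each contribute one — 2 subshells.
Since each f subshell holds 2(2·3+1) = 14 electrons, the total is 2 × 14 = 28.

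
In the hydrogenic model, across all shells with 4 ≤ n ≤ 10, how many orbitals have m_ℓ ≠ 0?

Treat each shell separately and count matching orbitals:
n=4 → 12; n=5 → 20; n=6 → 30; n=7 → 42; n=8 → 56; n=9 → 72; n=10 → 90.
Total orbitals: 12 + 20 + 30 + 42 + 56 + 72 + 90 = 322.

322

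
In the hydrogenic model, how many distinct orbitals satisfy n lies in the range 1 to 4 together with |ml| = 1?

Work shell by shell — for each n, count the (l, ml) pairs that satisfy |ml| = 1:
n=2 → 2; n=3 → 4; n=4 → 6.
Total orbitals: 2 + 4 + 6 = 12.

12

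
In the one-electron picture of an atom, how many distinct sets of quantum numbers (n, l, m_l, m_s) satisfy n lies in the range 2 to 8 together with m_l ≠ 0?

Per-shell orbital counts meeting the constraint:
n=2 → 2; n=3 → 6; n=4 → 12; n=5 → 20; n=6 → 30; n=7 → 42; n=8 → 56.
Orbitals: 2 + 6 + 12 + 20 + 30 + 42 + 56 = 168. Including both spin states (m_s = ±1/2) gives 2 × 168 = 336 states.

336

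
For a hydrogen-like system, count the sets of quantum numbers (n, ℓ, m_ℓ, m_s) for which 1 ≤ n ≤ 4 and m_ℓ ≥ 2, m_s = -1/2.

4

Treat each shell separately and count matching orbitals:
n=3 → 1; n=4 → 3.
Orbitals: 1 + 3 = 4. With m_s fixed to -1/2 there is one state per orbital, so 4 states.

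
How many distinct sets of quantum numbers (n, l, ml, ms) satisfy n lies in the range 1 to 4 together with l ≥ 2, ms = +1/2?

17

Go shell by shell, enumerating (l, ml) with l ≥ 2:
n=3 → 5; n=4 → 12.
Orbitals: 5 + 12 = 17. With ms fixed to +1/2 there is one state per orbital, so 17 states.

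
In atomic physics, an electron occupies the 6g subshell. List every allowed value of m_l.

The 6g subshell has l = 4, and m_l takes every integer from −l to +l. With l = 4 that gives the 9 values -4, -3, -2, -1, 0, 1, 2, 3, 4.

-4, -3, -2, -1, 0, 1, 2, 3, 4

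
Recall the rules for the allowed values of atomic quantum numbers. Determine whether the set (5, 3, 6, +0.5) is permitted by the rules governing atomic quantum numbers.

Not allowed

The magnetic quantum number must satisfy −ℓ ≤ m_ℓ ≤ ℓ. With ℓ = 3, m_ℓ can only be -3, -2, -1, 0, 1, 2, 3, so m_ℓ = 6 is forbidden.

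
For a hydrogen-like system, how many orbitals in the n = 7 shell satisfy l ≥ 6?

The n = 7 shell has l = 0 through 6; check each.
The (l, m_l) pairs meeting l ≥ 6 give: l=6 → 13.
Total orbitals: 13.

13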